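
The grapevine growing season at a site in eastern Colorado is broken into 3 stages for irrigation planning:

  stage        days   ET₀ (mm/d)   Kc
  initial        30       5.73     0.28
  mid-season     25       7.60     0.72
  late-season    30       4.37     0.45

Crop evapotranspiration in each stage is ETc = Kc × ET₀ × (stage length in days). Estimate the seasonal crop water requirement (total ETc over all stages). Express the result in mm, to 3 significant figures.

initial: 0.28 × 5.73 × 30 = 48.13 mm
mid-season: 0.72 × 7.60 × 25 = 136.80 mm
late-season: 0.45 × 4.37 × 30 = 59.00 mm
Seasonal total = 243.93 mm

244 mm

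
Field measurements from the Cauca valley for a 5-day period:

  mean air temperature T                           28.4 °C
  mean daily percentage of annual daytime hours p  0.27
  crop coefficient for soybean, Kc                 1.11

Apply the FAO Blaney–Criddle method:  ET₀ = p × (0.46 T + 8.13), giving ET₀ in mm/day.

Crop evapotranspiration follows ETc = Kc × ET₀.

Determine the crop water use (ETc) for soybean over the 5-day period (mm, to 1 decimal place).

ET₀ = 0.27 × (0.46 × 28.4 + 8.13) = 0.27 × 21.194 = 5.7224 mm/d
ETc = Kc × ET₀ = 1.11 × 5.7224 = 6.3519 mm/d
Over 5 days: 6.3519 × 5 = 31.760 mm

31.8 mm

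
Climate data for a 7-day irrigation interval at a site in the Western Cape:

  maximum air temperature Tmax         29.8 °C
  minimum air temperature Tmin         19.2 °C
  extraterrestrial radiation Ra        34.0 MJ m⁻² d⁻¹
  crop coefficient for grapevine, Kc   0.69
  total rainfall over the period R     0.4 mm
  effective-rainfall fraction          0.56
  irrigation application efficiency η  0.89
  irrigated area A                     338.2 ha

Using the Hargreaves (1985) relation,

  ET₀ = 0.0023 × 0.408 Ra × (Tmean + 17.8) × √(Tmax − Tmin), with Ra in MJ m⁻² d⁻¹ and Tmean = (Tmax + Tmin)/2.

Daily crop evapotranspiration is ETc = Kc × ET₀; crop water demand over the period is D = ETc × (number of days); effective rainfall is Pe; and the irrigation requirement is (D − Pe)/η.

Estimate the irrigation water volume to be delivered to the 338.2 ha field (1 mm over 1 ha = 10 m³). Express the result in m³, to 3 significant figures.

Tmean = (29.8 + 19.2)/2 = 24.50 °C
0.408 Ra = 0.408 × 34.0 = 13.8720 mm/d equivalent
ET₀ = 0.0023 × 13.8720 × (24.50 + 17.8) × √10.6 = 0.0023 × 13.8720 × 42.30 × 3.2558 = 4.3941 mm/d
ETc = Kc × ET₀ = 0.69 × 4.3941 = 3.0319 mm/d
Crop demand D = ETc × 7 d = 3.0319 × 7 = 21.223 mm
Pe = 0.56 × 0.4 = 0.224 mm
D − Pe = 21.223 − 0.224 = 20.999 mm
Gross irrigation = 20.999 / 0.89 = 23.594 mm
Volume = 23.594 mm × 338.2 ha × 10 = 79794.9 m³

79800 m³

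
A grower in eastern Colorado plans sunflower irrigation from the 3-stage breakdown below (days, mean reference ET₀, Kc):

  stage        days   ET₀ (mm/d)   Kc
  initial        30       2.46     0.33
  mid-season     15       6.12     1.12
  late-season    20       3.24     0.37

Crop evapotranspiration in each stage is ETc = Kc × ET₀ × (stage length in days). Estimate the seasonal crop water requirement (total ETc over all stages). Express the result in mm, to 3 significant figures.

initial: 0.33 × 2.46 × 30 = 24.35 mm
mid-season: 1.12 × 6.12 × 15 = 102.82 mm
late-season: 0.37 × 3.24 × 20 = 23.98 mm
Seasonal total = 151.15 mm

151 mm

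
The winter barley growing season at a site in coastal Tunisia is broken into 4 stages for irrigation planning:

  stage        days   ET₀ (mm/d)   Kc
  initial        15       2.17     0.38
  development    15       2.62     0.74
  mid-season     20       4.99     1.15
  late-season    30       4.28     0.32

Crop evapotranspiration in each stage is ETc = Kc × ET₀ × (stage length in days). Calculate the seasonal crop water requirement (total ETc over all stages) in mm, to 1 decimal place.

initial: 0.38 × 2.17 × 15 = 12.37 mm
development: 0.74 × 2.62 × 15 = 29.08 mm
mid-season: 1.15 × 4.99 × 20 = 114.77 mm
late-season: 0.32 × 4.28 × 30 = 41.09 mm
Seasonal total = 197.31 mm

197.3 mm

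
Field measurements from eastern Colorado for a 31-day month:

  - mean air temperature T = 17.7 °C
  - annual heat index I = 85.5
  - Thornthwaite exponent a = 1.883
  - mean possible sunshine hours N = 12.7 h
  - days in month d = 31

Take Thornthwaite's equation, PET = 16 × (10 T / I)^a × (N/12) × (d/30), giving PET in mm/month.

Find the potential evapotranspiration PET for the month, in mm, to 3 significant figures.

10T/I = 10 × 17.7 / 85.5 = 2.0702
(10T/I)^a = 2.0702^1.883 = 3.9360
Uncorrected PET = 16 × 3.9360 = 62.976 mm
Correction = (N/12)(d/30) = (12.7/12)(31/30) = 1.0936
PET = 62.976 × 1.0936 = 68.871 mm/month

68.9 mm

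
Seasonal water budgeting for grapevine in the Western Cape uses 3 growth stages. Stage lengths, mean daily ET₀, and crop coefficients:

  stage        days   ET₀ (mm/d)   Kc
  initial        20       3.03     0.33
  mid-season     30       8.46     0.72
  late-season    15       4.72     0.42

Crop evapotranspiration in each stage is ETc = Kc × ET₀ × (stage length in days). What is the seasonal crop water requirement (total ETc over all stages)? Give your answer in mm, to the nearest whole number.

initial: 0.33 × 3.03 × 20 = 20.00 mm
mid-season: 0.72 × 8.46 × 30 = 182.74 mm
late-season: 0.42 × 4.72 × 15 = 29.74 mm
Seasonal total = 232.48 mm

232 mm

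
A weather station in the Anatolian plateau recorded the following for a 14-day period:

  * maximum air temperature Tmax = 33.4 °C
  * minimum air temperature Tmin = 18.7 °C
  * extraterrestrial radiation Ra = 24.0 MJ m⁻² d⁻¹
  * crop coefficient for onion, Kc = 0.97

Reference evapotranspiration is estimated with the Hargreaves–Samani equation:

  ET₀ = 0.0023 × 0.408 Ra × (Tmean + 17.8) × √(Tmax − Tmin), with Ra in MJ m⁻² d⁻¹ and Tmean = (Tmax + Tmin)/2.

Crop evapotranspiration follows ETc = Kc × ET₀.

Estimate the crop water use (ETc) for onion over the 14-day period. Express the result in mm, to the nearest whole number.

Tmean = (33.4 + 18.7)/2 = 26.05 °C
0.408 Ra = 0.408 × 24.0 = 9.7920 mm/d equivalent
ET₀ = 0.0023 × 9.7920 × (26.05 + 17.8) × √14.7 = 0.0023 × 9.7920 × 43.85 × 3.8341 = 3.7865 mm/d
ETc = Kc × ET₀ = 0.97 × 3.7865 = 3.6729 mm/d
Over 14 days: 3.6729 × 14 = 51.421 mm

51 mm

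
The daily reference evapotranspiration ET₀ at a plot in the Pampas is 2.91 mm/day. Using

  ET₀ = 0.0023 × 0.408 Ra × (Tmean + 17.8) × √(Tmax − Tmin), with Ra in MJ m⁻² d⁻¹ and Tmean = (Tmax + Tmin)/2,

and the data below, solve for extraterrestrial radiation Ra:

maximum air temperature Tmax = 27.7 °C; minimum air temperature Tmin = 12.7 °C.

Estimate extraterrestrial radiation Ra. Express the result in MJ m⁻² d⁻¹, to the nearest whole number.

Tmean = (27.7+12.7)/2 = 20.20 °C; ΔT = 15.0
Ra = ET₀ / [0.0023 × 0.408 × (Tmean+17.8) × √ΔT]
   = 2.91 / (0.0023 × 0.408 × 38.00 × 3.8730) = 21.070 MJ m⁻² d⁻¹

21 MJ m⁻² d⁻¹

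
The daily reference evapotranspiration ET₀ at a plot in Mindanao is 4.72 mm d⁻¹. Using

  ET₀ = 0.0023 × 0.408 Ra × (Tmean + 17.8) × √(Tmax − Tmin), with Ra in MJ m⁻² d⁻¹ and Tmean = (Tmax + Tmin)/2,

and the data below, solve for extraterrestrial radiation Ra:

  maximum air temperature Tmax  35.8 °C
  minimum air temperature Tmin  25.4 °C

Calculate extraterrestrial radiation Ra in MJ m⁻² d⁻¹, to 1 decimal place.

32.2 MJ m⁻² d⁻¹

Tmean = (35.8+25.4)/2 = 30.60 °C; ΔT = 10.4
Ra = ET₀ / [0.0023 × 0.408 × (Tmean+17.8) × √ΔT]
   = 4.72 / (0.0023 × 0.408 × 48.40 × 3.2249) = 32.225 MJ m⁻² d⁻¹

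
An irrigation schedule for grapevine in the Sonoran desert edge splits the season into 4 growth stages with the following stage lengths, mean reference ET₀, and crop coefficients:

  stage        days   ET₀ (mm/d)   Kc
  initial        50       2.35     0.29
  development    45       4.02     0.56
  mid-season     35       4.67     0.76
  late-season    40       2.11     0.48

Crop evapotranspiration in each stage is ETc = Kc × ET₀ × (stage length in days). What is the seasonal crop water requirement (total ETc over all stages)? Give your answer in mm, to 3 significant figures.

initial: 0.29 × 2.35 × 50 = 34.08 mm
development: 0.56 × 4.02 × 45 = 101.30 mm
mid-season: 0.76 × 4.67 × 35 = 124.22 mm
late-season: 0.48 × 2.11 × 40 = 40.51 mm
Seasonal total = 300.11 mm

300 mm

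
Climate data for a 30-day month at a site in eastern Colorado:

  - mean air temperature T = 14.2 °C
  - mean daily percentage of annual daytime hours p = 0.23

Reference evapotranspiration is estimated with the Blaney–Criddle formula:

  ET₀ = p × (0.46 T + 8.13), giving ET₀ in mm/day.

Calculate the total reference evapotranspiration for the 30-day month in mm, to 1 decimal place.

ET₀ = 0.23 × (0.46 × 14.2 + 8.13) = 0.23 × 14.662 = 3.3723 mm/d
Monthly total = 3.3723 × 30 = 101.169 mm

101.2 mm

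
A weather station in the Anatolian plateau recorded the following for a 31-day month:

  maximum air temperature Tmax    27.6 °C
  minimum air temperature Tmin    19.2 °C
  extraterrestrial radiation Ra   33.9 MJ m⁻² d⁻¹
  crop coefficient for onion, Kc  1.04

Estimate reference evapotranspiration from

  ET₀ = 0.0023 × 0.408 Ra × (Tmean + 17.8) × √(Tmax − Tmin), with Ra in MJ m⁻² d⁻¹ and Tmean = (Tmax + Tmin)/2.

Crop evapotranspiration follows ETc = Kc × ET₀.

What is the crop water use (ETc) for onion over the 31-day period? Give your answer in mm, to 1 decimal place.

122.5 mm

Tmean = (27.6 + 19.2)/2 = 23.40 °C
0.408 Ra = 0.408 × 33.9 = 13.8312 mm/d equivalent
ET₀ = 0.0023 × 13.8312 × (23.40 + 17.8) × √8.4 = 0.0023 × 13.8312 × 41.20 × 2.8983 = 3.7986 mm/d
ETc = Kc × ET₀ = 1.04 × 3.7986 = 3.9505 mm/d
Over 31 days: 3.9505 × 31 = 122.466 mm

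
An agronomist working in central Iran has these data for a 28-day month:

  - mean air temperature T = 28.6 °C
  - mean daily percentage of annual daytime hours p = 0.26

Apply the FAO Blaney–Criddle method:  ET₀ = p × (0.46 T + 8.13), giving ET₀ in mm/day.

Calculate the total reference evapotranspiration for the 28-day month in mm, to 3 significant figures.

155 mm

ET₀ = 0.26 × (0.46 × 28.6 + 8.13) = 0.26 × 21.286 = 5.5344 mm/d
Monthly total = 5.5344 × 28 = 154.963 mm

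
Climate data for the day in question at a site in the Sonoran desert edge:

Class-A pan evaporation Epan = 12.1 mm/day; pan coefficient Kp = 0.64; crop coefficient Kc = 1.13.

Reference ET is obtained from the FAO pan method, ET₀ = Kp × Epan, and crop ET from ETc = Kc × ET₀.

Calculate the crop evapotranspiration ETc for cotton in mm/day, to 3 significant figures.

ET₀ = 0.64 × 12.1 = 7.7440 mm/d
ETc = Kc × ET₀ = 1.13 × 7.7440 = 8.7507 mm/d

8.75 mm/day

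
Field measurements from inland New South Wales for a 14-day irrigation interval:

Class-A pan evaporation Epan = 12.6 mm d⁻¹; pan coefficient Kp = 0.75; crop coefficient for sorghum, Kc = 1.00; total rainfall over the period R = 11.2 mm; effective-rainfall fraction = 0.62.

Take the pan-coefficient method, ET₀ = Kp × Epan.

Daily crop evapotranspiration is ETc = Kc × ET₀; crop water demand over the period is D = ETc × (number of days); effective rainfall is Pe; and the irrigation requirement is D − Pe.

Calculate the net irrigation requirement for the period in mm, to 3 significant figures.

ET₀ = 0.75 × 12.6 = 9.4500 mm/d
ETc = Kc × ET₀ = 1.00 × 9.4500 = 9.4500 mm/d
Crop demand D = ETc × 14 d = 9.4500 × 14 = 132.300 mm
Pe = 0.62 × 11.2 = 6.944 mm
D − Pe = 132.300 − 6.944 = 125.356 mm

125 mm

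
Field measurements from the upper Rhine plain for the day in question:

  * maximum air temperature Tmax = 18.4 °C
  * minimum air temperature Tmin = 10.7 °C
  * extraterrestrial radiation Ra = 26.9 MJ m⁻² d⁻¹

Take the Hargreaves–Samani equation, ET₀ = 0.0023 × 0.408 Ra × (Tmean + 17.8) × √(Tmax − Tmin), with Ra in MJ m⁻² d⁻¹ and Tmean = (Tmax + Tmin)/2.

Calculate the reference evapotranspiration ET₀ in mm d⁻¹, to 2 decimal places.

2.27 mm d⁻¹

Tmean = (18.4 + 10.7)/2 = 14.55 °C
0.408 Ra = 0.408 × 26.9 = 10.9752 mm/d equivalent
ET₀ = 0.0023 × 10.9752 × (14.55 + 17.8) × √7.7 = 0.0023 × 10.9752 × 32.35 × 2.7749 = 2.2660 mm/d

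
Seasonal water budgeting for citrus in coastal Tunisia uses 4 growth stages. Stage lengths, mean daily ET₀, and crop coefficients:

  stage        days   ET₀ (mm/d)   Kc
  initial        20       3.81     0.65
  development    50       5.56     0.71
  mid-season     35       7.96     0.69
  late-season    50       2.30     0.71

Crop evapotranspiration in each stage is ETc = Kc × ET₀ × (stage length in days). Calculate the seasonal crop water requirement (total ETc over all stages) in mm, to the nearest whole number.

521 mm

initial: 0.65 × 3.81 × 20 = 49.53 mm
development: 0.71 × 5.56 × 50 = 197.38 mm
mid-season: 0.69 × 7.96 × 35 = 192.23 mm
late-season: 0.71 × 2.30 × 50 = 81.65 mm
Seasonal total = 520.79 mm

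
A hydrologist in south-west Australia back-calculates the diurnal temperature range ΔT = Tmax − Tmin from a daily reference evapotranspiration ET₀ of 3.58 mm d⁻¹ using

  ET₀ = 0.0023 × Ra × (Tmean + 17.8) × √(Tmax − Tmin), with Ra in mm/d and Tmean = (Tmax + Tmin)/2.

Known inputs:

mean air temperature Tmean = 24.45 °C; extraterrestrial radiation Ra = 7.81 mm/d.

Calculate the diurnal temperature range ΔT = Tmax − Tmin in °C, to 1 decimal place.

22.3 °C

√ΔT = ET₀ / [0.0023 × Ra × (Tmean+17.8)] = 3.58 / (0.0023 × 7.81 × 42.25) = 4.7171
ΔT = 4.7171² = 22.251 °C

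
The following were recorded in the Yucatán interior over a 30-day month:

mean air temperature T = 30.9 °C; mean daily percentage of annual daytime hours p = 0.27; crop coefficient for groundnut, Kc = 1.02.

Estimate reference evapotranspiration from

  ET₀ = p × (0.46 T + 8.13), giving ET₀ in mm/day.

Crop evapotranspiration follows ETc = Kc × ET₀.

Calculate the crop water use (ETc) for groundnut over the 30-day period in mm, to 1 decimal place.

ET₀ = 0.27 × (0.46 × 30.9 + 8.13) = 0.27 × 22.344 = 6.0329 mm/d
ETc = Kc × ET₀ = 1.02 × 6.0329 = 6.1536 mm/d
Over 30 days: 6.1536 × 30 = 184.608 mm

184.6 mm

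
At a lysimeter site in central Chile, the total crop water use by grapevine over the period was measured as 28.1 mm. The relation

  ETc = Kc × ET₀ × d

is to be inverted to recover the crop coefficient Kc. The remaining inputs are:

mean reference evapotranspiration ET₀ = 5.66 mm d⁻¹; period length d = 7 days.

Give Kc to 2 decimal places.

0.71

ETc = Kc × ET₀ × d  ⇒  Kc = ETc / (ET₀ × d)
Kc = 28.1 / (5.66 × 7) = 28.1 / 39.62 = 0.7092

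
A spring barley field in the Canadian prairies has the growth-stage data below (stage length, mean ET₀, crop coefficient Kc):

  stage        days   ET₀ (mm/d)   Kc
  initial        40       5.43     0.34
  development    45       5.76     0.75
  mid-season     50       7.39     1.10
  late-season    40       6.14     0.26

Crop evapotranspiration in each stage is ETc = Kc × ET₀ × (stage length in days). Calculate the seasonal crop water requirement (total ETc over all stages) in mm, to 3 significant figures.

initial: 0.34 × 5.43 × 40 = 73.85 mm
development: 0.75 × 5.76 × 45 = 194.40 mm
mid-season: 1.10 × 7.39 × 50 = 406.45 mm
late-season: 0.26 × 6.14 × 40 = 63.86 mm
Seasonal total = 738.56 mm

739 mm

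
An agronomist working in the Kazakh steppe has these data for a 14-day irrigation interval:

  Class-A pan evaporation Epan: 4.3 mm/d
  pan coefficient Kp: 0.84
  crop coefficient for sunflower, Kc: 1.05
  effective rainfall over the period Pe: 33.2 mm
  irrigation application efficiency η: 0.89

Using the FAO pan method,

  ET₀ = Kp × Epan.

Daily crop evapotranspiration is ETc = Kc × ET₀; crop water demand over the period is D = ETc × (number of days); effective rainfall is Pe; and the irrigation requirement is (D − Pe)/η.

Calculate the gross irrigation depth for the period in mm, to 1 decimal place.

22.4 mm

ET₀ = 0.84 × 4.3 = 3.6120 mm/d
ETc = Kc × ET₀ = 1.05 × 3.6120 = 3.7926 mm/d
Crop demand D = ETc × 14 d = 3.7926 × 14 = 53.096 mm
D − Pe = 53.096 − 33.2 = 19.896 mm
Gross irrigation = 19.896 / 0.89 = 22.355 mm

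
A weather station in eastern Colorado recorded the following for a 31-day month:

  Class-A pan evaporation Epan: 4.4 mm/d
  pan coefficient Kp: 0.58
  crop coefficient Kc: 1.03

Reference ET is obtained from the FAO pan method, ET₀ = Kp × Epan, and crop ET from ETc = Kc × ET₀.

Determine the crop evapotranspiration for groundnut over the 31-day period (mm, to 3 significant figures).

81.5 mm

ET₀ = 0.58 × 4.4 = 2.5520 mm/d
ETc = Kc × ET₀ = 1.03 × 2.5520 = 2.6286 mm/d
Over 31 days: 2.6286 × 31 = 81.487 mm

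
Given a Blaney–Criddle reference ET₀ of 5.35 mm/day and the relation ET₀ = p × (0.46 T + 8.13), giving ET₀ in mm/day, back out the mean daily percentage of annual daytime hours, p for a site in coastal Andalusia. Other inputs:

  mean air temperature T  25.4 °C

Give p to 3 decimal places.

p = ET₀ / (0.46 T + 8.13) = 5.35 / (0.46 × 25.4 + 8.13) = 5.35 / 19.814 = 0.2700

0.270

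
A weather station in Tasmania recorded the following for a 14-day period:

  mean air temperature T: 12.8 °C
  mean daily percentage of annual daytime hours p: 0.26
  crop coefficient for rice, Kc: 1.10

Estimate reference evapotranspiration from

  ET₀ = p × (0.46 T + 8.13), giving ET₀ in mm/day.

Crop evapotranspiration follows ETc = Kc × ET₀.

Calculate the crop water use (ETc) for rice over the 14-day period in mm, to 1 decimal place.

56.1 mm

ET₀ = 0.26 × (0.46 × 12.8 + 8.13) = 0.26 × 14.018 = 3.6447 mm/d
ETc = Kc × ET₀ = 1.10 × 3.6447 = 4.0092 mm/d
Over 14 days: 4.0092 × 14 = 56.129 mm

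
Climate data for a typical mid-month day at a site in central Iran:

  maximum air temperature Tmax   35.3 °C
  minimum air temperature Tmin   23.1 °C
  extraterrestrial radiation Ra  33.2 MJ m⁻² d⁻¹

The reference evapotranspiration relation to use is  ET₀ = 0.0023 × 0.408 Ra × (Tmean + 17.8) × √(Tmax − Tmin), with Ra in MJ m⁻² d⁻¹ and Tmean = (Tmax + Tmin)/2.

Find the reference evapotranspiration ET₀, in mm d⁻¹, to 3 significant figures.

Tmean = (35.3 + 23.1)/2 = 29.20 °C
0.408 Ra = 0.408 × 33.2 = 13.5456 mm/d equivalent
ET₀ = 0.0023 × 13.5456 × (29.20 + 17.8) × √12.2 = 0.0023 × 13.5456 × 47.00 × 3.4928 = 5.1144 mm/d

5.11 mm d⁻¹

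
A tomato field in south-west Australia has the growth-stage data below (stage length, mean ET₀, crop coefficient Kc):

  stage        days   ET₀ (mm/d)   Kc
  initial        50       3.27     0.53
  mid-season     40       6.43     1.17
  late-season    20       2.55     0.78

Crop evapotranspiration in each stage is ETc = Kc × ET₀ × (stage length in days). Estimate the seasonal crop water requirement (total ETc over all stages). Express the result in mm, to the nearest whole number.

427 mm

initial: 0.53 × 3.27 × 50 = 86.66 mm
mid-season: 1.17 × 6.43 × 40 = 300.92 mm
late-season: 0.78 × 2.55 × 20 = 39.78 mm
Seasonal total = 427.36 mm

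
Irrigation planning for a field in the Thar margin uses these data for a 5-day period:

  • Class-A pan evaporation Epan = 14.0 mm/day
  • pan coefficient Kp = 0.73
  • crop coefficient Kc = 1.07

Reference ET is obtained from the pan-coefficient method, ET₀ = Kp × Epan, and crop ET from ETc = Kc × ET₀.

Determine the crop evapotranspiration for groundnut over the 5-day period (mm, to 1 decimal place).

54.7 mm

ET₀ = 0.73 × 14.0 = 10.2200 mm/d
ETc = Kc × ET₀ = 1.07 × 10.2200 = 10.9354 mm/d
Over 5 days: 10.9354 × 5 = 54.677 mm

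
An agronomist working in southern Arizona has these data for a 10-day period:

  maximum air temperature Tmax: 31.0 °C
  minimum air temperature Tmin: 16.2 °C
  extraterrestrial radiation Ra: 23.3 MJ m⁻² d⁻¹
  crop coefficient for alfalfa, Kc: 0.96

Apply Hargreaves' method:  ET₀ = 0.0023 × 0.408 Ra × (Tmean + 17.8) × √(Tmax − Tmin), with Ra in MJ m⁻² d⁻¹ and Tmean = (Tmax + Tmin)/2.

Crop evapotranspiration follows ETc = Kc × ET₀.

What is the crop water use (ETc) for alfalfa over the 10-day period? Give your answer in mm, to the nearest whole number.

Tmean = (31.0 + 16.2)/2 = 23.60 °C
0.408 Ra = 0.408 × 23.3 = 9.5064 mm/d equivalent
ET₀ = 0.0023 × 9.5064 × (23.60 + 17.8) × √14.8 = 0.0023 × 9.5064 × 41.40 × 3.8471 = 3.4824 mm/d
ETc = Kc × ET₀ = 0.96 × 3.4824 = 3.3431 mm/d
Over 10 days: 3.3431 × 10 = 33.431 mm

33 mm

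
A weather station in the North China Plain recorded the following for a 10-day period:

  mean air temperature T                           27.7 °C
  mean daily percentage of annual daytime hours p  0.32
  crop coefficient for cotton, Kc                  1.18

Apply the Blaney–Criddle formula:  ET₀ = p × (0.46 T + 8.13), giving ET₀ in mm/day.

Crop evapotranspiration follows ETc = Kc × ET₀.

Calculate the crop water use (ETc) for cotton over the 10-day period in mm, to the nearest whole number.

ET₀ = 0.32 × (0.46 × 27.7 + 8.13) = 0.32 × 20.872 = 6.6790 mm/d
ETc = Kc × ET₀ = 1.18 × 6.6790 = 7.8812 mm/d
Over 10 days: 7.8812 × 10 = 78.812 mm

79 mm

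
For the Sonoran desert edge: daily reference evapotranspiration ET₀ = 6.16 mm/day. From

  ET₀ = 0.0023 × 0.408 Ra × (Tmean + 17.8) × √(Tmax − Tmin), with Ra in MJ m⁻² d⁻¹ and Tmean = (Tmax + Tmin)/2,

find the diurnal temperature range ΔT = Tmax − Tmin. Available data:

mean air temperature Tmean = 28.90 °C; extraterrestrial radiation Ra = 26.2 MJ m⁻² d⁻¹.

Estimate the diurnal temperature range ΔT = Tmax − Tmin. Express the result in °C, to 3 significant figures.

28.8 °C

√ΔT = ET₀ / [0.0023 × 0.408 × Ra × (Tmean+17.8)] = 6.16 / (0.0023 × 10.6896 × 46.70) = 5.3651
ΔT = 5.3651² = 28.784 °C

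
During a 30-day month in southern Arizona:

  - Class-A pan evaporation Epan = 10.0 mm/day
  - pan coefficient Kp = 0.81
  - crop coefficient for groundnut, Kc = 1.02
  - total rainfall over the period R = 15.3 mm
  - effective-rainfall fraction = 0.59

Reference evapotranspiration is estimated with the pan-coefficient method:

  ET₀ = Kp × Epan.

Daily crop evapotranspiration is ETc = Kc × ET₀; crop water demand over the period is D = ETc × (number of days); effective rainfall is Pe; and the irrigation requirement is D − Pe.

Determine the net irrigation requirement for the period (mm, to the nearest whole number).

ET₀ = 0.81 × 10.0 = 8.1000 mm/d
ETc = Kc × ET₀ = 1.02 × 8.1000 = 8.2620 mm/d
Crop demand D = ETc × 30 d = 8.2620 × 30 = 247.860 mm
Pe = 0.59 × 15.3 = 9.027 mm
D − Pe = 247.860 − 9.027 = 238.833 mm

239 mm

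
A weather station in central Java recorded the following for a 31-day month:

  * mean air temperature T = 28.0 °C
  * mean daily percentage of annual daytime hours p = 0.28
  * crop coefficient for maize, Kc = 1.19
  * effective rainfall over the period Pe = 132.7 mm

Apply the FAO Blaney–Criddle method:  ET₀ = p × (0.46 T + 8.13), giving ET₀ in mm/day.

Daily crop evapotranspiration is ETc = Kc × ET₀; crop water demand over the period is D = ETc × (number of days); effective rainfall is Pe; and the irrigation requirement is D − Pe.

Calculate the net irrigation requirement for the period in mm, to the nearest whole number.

ET₀ = 0.28 × (0.46 × 28.0 + 8.13) = 0.28 × 21.010 = 5.8828 mm/d
ETc = Kc × ET₀ = 1.19 × 5.8828 = 7.0005 mm/d
Crop demand D = ETc × 31 d = 7.0005 × 31 = 217.016 mm
D − Pe = 217.016 − 132.7 = 84.316 mm

84 mm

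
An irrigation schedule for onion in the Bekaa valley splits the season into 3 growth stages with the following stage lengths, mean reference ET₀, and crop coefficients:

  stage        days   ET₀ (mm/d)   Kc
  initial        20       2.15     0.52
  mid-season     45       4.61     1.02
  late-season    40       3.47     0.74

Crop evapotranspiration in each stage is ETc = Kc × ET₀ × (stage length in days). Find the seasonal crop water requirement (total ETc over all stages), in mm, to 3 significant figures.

initial: 0.52 × 2.15 × 20 = 22.36 mm
mid-season: 1.02 × 4.61 × 45 = 211.60 mm
late-season: 0.74 × 3.47 × 40 = 102.71 mm
Seasonal total = 336.67 mm

337 mm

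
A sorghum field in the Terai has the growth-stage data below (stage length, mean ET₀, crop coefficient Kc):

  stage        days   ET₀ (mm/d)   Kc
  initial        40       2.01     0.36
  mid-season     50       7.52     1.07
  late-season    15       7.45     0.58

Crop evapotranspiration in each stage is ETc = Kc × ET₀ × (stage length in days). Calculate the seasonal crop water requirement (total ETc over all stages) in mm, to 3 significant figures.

initial: 0.36 × 2.01 × 40 = 28.94 mm
mid-season: 1.07 × 7.52 × 50 = 402.32 mm
late-season: 0.58 × 7.45 × 15 = 64.82 mm
Seasonal total = 496.08 mm

496 mm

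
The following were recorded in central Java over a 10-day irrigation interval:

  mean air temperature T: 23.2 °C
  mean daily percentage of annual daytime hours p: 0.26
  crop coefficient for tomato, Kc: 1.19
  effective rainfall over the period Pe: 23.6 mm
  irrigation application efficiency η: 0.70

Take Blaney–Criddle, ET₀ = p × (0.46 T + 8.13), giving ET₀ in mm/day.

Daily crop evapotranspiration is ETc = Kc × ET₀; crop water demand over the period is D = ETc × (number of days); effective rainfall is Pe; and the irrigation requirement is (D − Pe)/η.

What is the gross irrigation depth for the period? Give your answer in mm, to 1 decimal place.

ET₀ = 0.26 × (0.46 × 23.2 + 8.13) = 0.26 × 18.802 = 4.8885 mm/d
ETc = Kc × ET₀ = 1.19 × 4.8885 = 5.8173 mm/d
Crop demand D = ETc × 10 d = 5.8173 × 10 = 58.173 mm
D − Pe = 58.173 − 23.6 = 34.573 mm
Gross irrigation = 34.573 / 0.70 = 49.390 mm

49.4 mm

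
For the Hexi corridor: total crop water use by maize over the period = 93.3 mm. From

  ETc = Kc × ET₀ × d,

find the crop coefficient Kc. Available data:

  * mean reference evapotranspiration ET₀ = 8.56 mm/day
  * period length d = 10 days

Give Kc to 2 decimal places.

ETc = Kc × ET₀ × d  ⇒  Kc = ETc / (ET₀ × d)
Kc = 93.3 / (8.56 × 10) = 93.3 / 85.60 = 1.0900

1.09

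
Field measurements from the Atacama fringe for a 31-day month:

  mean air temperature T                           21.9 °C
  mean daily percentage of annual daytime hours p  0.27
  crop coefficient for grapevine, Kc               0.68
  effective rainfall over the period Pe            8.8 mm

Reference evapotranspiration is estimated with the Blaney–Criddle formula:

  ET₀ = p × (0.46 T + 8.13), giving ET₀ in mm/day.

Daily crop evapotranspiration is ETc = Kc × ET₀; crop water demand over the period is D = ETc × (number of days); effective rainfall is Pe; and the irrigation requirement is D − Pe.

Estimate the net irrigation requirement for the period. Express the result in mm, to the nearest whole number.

ET₀ = 0.27 × (0.46 × 21.9 + 8.13) = 0.27 × 18.204 = 4.9151 mm/d
ETc = Kc × ET₀ = 0.68 × 4.9151 = 3.3423 mm/d
Crop demand D = ETc × 31 d = 3.3423 × 31 = 103.611 mm
D − Pe = 103.611 − 8.8 = 94.811 mm

95 mm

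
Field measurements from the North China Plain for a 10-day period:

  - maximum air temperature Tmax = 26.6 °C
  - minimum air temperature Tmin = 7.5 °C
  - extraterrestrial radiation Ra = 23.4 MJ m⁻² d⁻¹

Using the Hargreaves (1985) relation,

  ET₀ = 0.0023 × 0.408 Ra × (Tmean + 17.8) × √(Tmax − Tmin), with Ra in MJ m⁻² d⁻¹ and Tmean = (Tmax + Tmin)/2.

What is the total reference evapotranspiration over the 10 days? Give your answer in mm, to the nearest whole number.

Tmean = (26.6 + 7.5)/2 = 17.05 °C
0.408 Ra = 0.408 × 23.4 = 9.5472 mm/d equivalent
ET₀ = 0.0023 × 9.5472 × (17.05 + 17.8) × √19.1 = 0.0023 × 9.5472 × 34.85 × 4.3704 = 3.3445 mm/d
Over 10 days: 3.3445 × 10 = 33.445 mm

33 mm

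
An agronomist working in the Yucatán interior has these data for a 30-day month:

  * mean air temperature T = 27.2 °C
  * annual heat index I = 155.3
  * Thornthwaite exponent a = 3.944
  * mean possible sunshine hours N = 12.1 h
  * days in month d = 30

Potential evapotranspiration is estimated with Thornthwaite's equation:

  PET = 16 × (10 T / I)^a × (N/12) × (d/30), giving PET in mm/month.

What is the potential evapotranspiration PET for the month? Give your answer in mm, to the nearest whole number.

147 mm

10T/I = 10 × 27.2 / 155.3 = 1.7514
(10T/I)^a = 1.7514^3.944 = 9.1183
Uncorrected PET = 16 × 9.1183 = 145.893 mm
Correction = (N/12)(d/30) = (12.1/12)(30/30) = 1.0083
PET = 145.893 × 1.0083 = 147.104 mm/month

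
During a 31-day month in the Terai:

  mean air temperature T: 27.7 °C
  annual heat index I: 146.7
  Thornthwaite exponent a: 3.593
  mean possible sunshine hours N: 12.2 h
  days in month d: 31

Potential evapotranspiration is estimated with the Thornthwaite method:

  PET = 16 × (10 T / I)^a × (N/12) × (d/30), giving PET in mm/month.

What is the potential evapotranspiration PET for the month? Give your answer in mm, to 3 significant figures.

165 mm

10T/I = 10 × 27.7 / 146.7 = 1.8882
(10T/I)^a = 1.8882^3.593 = 9.8139
Uncorrected PET = 16 × 9.8139 = 157.022 mm
Correction = (N/12)(d/30) = (12.2/12)(31/30) = 1.0506
PET = 157.022 × 1.0506 = 164.967 mm/month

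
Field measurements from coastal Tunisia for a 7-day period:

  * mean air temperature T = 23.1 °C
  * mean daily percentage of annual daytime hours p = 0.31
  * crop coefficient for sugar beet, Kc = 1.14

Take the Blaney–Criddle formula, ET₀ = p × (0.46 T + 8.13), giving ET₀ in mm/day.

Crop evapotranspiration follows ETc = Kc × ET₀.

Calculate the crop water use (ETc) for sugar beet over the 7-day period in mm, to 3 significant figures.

ET₀ = 0.31 × (0.46 × 23.1 + 8.13) = 0.31 × 18.756 = 5.8144 mm/d
ETc = Kc × ET₀ = 1.14 × 5.8144 = 6.6284 mm/d
Over 7 days: 6.6284 × 7 = 46.399 mm

46.4 mm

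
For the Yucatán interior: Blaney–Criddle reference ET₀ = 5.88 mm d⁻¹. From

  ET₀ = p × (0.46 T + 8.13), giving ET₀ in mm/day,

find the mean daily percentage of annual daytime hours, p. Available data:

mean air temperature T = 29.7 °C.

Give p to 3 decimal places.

0.270

p = ET₀ / (0.46 T + 8.13) = 5.88 / (0.46 × 29.7 + 8.13) = 5.88 / 21.792 = 0.2698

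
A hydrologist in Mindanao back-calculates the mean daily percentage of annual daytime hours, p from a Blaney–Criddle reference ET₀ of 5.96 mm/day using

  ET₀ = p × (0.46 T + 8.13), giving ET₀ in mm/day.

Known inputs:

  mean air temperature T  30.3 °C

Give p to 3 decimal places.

p = ET₀ / (0.46 T + 8.13) = 5.96 / (0.46 × 30.3 + 8.13) = 5.96 / 22.068 = 0.2701

0.270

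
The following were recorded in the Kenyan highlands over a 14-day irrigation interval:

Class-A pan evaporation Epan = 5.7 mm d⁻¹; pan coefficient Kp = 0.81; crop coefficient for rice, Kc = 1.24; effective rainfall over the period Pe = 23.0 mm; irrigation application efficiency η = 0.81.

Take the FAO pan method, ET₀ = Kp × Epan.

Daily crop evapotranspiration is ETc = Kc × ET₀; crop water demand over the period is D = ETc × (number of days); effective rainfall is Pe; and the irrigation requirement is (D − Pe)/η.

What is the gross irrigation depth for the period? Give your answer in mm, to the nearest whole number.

71 mm

ET₀ = 0.81 × 5.7 = 4.6170 mm/d
ETc = Kc × ET₀ = 1.24 × 4.6170 = 5.7251 mm/d
Crop demand D = ETc × 14 d = 5.7251 × 14 = 80.151 mm
D − Pe = 80.151 − 23.0 = 57.151 mm
Gross irrigation = 57.151 / 0.81 = 70.557 mm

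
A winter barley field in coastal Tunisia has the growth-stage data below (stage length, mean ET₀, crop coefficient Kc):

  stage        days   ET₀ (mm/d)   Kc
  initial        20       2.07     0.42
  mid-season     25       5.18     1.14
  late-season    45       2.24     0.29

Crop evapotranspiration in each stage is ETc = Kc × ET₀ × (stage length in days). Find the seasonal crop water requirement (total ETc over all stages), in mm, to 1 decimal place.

194.3 mm

initial: 0.42 × 2.07 × 20 = 17.39 mm
mid-season: 1.14 × 5.18 × 25 = 147.63 mm
late-season: 0.29 × 2.24 × 45 = 29.23 mm
Seasonal total = 194.25 mm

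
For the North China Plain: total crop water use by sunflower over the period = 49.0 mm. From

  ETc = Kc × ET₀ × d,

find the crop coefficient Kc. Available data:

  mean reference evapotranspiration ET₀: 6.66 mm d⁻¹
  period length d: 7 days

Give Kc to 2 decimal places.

ETc = Kc × ET₀ × d  ⇒  Kc = ETc / (ET₀ × d)
Kc = 49.0 / (6.66 × 7) = 49.0 / 46.62 = 1.0511

1.05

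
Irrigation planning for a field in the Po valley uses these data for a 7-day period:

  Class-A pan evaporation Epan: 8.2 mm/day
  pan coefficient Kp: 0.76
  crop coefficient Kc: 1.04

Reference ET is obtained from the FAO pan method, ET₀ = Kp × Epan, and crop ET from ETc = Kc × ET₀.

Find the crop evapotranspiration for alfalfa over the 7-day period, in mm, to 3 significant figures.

ET₀ = 0.76 × 8.2 = 6.2320 mm/d
ETc = Kc × ET₀ = 1.04 × 6.2320 = 6.4813 mm/d
Over 7 days: 6.4813 × 7 = 45.369 mm

45.4 mm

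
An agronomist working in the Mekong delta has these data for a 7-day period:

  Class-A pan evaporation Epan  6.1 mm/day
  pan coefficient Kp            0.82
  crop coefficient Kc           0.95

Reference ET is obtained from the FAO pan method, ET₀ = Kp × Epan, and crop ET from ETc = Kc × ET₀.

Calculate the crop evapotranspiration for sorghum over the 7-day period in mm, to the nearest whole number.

ET₀ = 0.82 × 6.1 = 5.0020 mm/d
ETc = Kc × ET₀ = 0.95 × 5.0020 = 4.7519 mm/d
Over 7 days: 4.7519 × 7 = 33.263 mm

33 mm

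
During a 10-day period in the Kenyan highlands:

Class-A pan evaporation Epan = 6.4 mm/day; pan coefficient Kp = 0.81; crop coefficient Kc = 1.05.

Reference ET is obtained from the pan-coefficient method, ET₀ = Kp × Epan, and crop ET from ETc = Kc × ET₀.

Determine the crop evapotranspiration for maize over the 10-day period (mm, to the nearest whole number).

54 mm

ET₀ = 0.81 × 6.4 = 5.1840 mm/d
ETc = Kc × ET₀ = 1.05 × 5.1840 = 5.4432 mm/d
Over 10 days: 5.4432 × 10 = 54.432 mm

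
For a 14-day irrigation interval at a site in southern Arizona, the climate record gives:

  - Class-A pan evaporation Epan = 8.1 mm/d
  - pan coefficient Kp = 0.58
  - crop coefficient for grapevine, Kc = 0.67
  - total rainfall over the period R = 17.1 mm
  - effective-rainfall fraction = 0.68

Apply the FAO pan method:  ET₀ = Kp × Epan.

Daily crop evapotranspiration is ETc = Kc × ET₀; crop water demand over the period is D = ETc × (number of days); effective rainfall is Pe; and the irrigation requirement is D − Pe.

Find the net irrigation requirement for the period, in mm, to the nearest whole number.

ET₀ = 0.58 × 8.1 = 4.6980 mm/d
ETc = Kc × ET₀ = 0.67 × 4.6980 = 3.1477 mm/d
Crop demand D = ETc × 14 d = 3.1477 × 14 = 44.068 mm
Pe = 0.68 × 17.1 = 11.628 mm
D − Pe = 44.068 − 11.628 = 32.440 mm

32 mm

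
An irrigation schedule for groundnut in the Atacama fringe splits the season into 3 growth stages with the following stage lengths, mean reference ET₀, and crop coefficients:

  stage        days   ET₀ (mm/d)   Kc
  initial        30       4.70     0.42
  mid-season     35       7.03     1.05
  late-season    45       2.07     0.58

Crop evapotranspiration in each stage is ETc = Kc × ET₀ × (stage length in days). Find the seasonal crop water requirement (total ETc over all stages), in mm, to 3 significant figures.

initial: 0.42 × 4.70 × 30 = 59.22 mm
mid-season: 1.05 × 7.03 × 35 = 258.35 mm
late-season: 0.58 × 2.07 × 45 = 54.03 mm
Seasonal total = 371.60 mm

372 mm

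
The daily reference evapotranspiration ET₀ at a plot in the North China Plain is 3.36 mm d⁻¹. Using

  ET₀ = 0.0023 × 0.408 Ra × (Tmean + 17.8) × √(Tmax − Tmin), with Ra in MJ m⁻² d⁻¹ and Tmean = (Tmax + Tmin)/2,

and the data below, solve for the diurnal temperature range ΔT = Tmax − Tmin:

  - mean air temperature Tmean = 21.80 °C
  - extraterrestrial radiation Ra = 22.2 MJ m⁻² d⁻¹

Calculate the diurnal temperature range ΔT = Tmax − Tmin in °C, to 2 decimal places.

16.59 °C

√ΔT = ET₀ / [0.0023 × 0.408 × Ra × (Tmean+17.8)] = 3.36 / (0.0023 × 9.0576 × 39.60) = 4.0729
ΔT = 4.0729² = 16.589 °C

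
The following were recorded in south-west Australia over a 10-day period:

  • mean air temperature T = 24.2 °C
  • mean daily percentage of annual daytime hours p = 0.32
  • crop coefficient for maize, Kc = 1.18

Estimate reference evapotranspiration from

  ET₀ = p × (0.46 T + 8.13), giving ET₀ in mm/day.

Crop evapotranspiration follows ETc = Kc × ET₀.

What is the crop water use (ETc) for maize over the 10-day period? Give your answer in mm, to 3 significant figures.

ET₀ = 0.32 × (0.46 × 24.2 + 8.13) = 0.32 × 19.262 = 6.1638 mm/d
ETc = Kc × ET₀ = 1.18 × 6.1638 = 7.2733 mm/d
Over 10 days: 7.2733 × 10 = 72.733 mm

72.7 mm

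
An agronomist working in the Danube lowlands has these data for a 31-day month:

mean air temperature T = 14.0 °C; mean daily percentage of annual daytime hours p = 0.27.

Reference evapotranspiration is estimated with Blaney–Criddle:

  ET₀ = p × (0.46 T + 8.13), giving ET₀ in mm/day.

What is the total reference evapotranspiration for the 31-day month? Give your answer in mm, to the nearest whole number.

122 mm

ET₀ = 0.27 × (0.46 × 14.0 + 8.13) = 0.27 × 14.570 = 3.9339 mm/d
Monthly total = 3.9339 × 31 = 121.951 mm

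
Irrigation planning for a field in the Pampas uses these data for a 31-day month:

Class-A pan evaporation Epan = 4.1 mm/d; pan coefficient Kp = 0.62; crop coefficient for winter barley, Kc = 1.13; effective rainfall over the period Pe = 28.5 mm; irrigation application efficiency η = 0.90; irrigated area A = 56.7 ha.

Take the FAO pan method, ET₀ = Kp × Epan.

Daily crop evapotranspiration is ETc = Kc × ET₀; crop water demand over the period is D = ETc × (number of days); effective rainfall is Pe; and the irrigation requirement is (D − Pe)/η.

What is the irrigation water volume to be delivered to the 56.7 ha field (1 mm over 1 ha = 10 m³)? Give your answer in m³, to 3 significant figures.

ET₀ = 0.62 × 4.1 = 2.5420 mm/d
ETc = Kc × ET₀ = 1.13 × 2.5420 = 2.8725 mm/d
Crop demand D = ETc × 31 d = 2.8725 × 31 = 89.048 mm
D − Pe = 89.048 − 28.5 = 60.548 mm
Gross irrigation = 60.548 / 0.90 = 67.276 mm
Volume = 67.276 mm × 56.7 ha × 10 = 38145.5 m³

38100 m³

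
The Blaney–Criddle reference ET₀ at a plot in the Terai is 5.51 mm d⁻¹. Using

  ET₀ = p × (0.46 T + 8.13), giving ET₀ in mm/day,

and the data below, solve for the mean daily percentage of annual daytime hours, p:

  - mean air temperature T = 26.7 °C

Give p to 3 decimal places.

0.270

p = ET₀ / (0.46 T + 8.13) = 5.51 / (0.46 × 26.7 + 8.13) = 5.51 / 20.412 = 0.2699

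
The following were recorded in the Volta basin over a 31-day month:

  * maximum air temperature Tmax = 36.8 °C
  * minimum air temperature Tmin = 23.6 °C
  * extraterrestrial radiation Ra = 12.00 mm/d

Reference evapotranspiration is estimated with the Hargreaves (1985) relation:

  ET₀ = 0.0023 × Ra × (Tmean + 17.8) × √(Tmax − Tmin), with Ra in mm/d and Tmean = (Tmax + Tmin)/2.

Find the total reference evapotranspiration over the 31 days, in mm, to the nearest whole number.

Tmean = (36.8 + 23.6)/2 = 30.20 °C
ET₀ = 0.0023 × 12.00 × (30.20 + 17.8) × √13.2 = 0.0023 × 12.00 × 48.00 × 3.6332 = 4.8133 mm/d
Over 31 days: 4.8133 × 31 = 149.212 mm

149 mm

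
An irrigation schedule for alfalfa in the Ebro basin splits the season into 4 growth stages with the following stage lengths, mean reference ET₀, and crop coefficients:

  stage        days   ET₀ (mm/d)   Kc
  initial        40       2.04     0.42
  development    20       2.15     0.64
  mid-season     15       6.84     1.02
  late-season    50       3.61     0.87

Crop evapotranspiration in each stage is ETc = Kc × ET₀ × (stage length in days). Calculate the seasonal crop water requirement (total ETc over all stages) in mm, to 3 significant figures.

323 mm

initial: 0.42 × 2.04 × 40 = 34.27 mm
development: 0.64 × 2.15 × 20 = 27.52 mm
mid-season: 1.02 × 6.84 × 15 = 104.65 mm
late-season: 0.87 × 3.61 × 50 = 157.04 mm
Seasonal total = 323.48 mm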